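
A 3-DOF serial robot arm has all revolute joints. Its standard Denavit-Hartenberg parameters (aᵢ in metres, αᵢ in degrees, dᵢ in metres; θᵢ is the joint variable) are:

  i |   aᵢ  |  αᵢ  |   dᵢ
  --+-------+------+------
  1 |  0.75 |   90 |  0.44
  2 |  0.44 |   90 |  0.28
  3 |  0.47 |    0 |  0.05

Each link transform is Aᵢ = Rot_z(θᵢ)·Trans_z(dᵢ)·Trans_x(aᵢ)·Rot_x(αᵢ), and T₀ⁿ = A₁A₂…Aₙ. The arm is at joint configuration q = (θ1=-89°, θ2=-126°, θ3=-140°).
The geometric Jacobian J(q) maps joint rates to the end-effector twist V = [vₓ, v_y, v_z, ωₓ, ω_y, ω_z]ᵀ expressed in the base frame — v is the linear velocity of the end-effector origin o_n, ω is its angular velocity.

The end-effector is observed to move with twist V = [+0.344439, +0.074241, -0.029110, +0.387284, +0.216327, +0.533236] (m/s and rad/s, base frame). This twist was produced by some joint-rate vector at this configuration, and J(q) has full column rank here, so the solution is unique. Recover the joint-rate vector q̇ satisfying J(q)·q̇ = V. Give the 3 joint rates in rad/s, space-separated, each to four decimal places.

0.3810 -0.3910 0.2590

o_n = [0.0337, -0.6621, 0.4047]
J₁: ẑ×o_n = [0.6621, 0.0337, -0.0000], ω = ẑ
J2: z=[-0.9998, -0.0175, 0.0000] o=[0.0131, -0.7499, 0.4400] → [0.0006, -0.0353, -0.0874, -0.9998, -0.0175, 0.0000]
J3: z=[-0.0141, 0.8089, 0.5878] o=[-0.2714, -0.4962, 0.0840] → [0.3569, 0.1838, -0.2444, -0.0141, 0.8089, 0.5878]
q̇ = J⁺·V = [0.3810, -0.3910, 0.2590]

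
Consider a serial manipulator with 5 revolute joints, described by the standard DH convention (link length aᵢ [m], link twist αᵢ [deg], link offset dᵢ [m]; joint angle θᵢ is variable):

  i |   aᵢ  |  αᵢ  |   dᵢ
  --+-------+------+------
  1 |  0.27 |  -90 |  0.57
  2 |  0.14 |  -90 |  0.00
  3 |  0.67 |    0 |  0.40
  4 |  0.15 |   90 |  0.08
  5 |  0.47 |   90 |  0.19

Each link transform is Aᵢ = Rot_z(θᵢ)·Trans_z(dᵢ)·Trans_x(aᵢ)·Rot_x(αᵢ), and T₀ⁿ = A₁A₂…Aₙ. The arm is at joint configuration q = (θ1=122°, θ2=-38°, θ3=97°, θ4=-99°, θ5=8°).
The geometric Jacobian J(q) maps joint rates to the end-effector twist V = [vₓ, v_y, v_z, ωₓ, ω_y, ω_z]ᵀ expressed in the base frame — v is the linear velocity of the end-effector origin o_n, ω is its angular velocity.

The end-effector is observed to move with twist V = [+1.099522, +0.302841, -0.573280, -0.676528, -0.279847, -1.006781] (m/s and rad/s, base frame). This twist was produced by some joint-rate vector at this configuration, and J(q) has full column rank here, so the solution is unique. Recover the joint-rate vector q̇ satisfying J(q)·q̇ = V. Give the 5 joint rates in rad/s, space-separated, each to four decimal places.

o_n = [-0.2147, 1.1997, 0.5507]
J₁: ẑ×o_n = [-1.1997, -0.2147, 0.0000], ω = ẑ
J2: z=[-0.8480, -0.5299, 0.0000] o=[-0.1431, 0.2290, 0.5700] → [0.0102, -0.0164, -0.8612, -0.8480, -0.5299, 0.0000]
J3: z=[-0.3263, 0.5221, -0.7880] o=[-0.2015, 0.3225, 0.6562] → [0.6362, -0.0240, -0.2793, -0.3263, 0.5221, -0.7880]
J4: z=[-0.3263, 0.5221, -0.7880] o=[0.2660, 0.8292, 0.2907] → [0.4277, 0.4637, 0.1301, -0.3263, 0.5221, -0.7880]
J5: z=[-0.8330, -0.5529, -0.0215] o=[0.1729, 0.9684, 0.3200] → [-0.1226, 0.2005, -0.4070, -0.8330, -0.5529, -0.0215]
q̇ = J⁺·V = [-0.8540, 0.7630, -0.1020, 0.2970, -0.0410]

-0.8540 0.7630 -0.1020 0.2970 -0.0410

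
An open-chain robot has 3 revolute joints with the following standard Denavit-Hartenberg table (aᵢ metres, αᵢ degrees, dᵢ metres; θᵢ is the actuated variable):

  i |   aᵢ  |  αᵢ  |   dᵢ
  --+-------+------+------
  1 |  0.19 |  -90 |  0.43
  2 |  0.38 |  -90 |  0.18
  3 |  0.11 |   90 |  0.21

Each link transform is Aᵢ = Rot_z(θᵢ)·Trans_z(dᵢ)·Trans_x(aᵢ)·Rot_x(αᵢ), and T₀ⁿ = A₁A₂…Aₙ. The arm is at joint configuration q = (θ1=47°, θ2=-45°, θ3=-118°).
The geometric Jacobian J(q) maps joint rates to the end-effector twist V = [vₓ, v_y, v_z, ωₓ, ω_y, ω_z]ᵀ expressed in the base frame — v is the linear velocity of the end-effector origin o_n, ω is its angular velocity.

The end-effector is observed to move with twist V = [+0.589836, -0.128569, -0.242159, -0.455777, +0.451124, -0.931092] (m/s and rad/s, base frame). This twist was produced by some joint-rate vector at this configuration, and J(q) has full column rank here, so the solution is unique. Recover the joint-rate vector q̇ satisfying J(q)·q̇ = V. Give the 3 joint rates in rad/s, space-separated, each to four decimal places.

o_n = [0.1865, 0.6064, 0.5137]
J₁: ẑ×o_n = [-0.6064, 0.1865, 0.0000], ω = ẑ
J2: z=[-0.7314, 0.6820, 0.0000] o=[0.1296, 0.1390, 0.4300] → [0.0571, 0.0612, -0.3807, -0.7314, 0.6820, 0.0000]
J3: z=[0.4822, 0.5171, -0.7071] o=[0.1812, 0.4582, 0.6987] → [0.0091, 0.0854, 0.0687, 0.4822, 0.5171, -0.7071]
q̇ = J⁺·V = [-0.9120, 0.6410, 0.0270]

-0.9120 0.6410 0.0270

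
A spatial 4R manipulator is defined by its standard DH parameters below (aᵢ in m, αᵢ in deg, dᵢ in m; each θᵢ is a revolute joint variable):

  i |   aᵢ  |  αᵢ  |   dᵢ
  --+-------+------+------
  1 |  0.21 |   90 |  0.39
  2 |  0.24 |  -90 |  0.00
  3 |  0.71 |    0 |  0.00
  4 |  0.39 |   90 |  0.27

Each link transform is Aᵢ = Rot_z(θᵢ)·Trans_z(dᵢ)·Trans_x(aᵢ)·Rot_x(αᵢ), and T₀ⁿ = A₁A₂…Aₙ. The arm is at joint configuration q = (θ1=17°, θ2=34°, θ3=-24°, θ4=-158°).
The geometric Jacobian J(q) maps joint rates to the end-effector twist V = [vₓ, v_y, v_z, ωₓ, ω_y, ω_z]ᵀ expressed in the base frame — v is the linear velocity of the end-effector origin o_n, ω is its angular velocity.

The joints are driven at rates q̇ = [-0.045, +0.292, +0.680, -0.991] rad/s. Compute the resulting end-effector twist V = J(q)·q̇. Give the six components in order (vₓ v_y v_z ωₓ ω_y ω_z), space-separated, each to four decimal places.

o_n = [0.5324, -0.1250, 0.8928]
J₁: ẑ×o_n = [0.1250, 0.5324, -0.0000], ω = ẑ
J2: z=[0.2924, -0.9563, 0.0000] o=[0.2008, 0.0614, 0.3900] → [-0.4808, -0.1470, 0.2626, 0.2924, -0.9563, 0.0000]
J3: z=[-0.5348, -0.1635, 0.8290] o=[0.3911, 0.1196, 0.5242] → [0.1425, 0.3142, 0.1539, -0.5348, -0.1635, 0.8290]
J4: z=[-0.5348, -0.1635, 0.8290] o=[0.9898, 0.0006, 0.8869] → [0.1032, -0.3760, -0.0076, -0.5348, -0.1635, 0.8290]
V = J·q̇ = [-0.1514, 0.5194, 0.1889, 0.2517, -0.2284, -0.3028]

-0.1514 0.5194 0.1889 0.2517 -0.2284 -0.3028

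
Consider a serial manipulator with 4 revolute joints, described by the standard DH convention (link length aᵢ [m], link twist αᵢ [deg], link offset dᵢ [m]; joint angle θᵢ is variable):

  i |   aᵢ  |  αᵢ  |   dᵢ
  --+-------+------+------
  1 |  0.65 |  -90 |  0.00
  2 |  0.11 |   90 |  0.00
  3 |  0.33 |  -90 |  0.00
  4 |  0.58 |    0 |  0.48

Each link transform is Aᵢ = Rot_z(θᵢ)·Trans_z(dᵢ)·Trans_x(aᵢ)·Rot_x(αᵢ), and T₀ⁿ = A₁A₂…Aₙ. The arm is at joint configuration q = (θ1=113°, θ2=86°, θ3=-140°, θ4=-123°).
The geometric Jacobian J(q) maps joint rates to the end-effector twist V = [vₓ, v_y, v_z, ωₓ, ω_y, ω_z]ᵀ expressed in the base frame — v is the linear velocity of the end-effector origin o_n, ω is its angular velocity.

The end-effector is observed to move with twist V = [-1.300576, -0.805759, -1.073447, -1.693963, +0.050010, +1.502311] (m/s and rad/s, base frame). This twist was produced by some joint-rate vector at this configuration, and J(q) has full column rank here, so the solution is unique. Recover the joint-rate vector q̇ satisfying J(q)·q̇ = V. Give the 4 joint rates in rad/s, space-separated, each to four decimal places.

o_n = [-0.1079, 1.2184, -0.3728]
J₁: ẑ×o_n = [-1.2184, -0.1079, 0.0000], ω = ẑ
J2: z=[-0.9205, -0.3907, 0.0000] o=[-0.2540, 0.5983, 0.0000] → [0.1457, -0.3432, -0.5137, -0.9205, -0.3907, 0.0000]
J3: z=[-0.3898, 0.9183, 0.0698] o=[-0.2570, 0.6054, -0.1097] → [-0.2843, -0.0921, -0.3759, -0.3898, 0.9183, 0.0698]
J4: z=[0.6876, 0.3406, -0.6412] o=[-0.0548, 0.6720, 0.1424] → [0.1748, 0.3883, 0.3938, 0.6876, 0.3406, -0.6412]
q̇ = J⁺·V = [0.8600, 0.8350, 0.7510, -0.9200]

0.8600 0.8350 0.7510 -0.9200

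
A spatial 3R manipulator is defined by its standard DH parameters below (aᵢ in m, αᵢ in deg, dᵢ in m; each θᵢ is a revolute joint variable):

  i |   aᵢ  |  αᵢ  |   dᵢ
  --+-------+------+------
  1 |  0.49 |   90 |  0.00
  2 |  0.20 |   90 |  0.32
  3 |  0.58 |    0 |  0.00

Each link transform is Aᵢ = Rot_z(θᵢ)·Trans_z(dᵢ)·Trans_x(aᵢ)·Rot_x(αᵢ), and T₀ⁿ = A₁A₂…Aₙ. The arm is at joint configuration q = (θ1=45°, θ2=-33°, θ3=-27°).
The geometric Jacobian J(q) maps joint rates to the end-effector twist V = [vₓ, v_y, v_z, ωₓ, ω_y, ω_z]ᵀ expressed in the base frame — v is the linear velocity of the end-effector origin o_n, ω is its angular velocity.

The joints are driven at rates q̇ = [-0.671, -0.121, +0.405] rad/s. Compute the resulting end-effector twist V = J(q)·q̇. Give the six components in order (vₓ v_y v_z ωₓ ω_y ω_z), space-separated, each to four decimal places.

0.6687 -0.6628 -0.1308 -0.2415 -0.0704 -1.0107

o_n = [0.8116, 0.7315, -0.3904]
J₁: ẑ×o_n = [-0.7315, 0.8116, 0.0000], ω = ẑ
J2: z=[0.7071, -0.7071, 0.0000] o=[0.3465, 0.3465, 0.0000] → [0.2760, 0.2760, 0.6011, 0.7071, -0.7071, 0.0000]
J3: z=[-0.3851, -0.3851, -0.8387] o=[0.6914, 0.2388, -0.1089] → [0.5216, -0.2093, -0.1434, -0.3851, -0.3851, -0.8387]
V = J·q̇ = [0.6687, -0.6628, -0.1308, -0.2415, -0.0704, -1.0107]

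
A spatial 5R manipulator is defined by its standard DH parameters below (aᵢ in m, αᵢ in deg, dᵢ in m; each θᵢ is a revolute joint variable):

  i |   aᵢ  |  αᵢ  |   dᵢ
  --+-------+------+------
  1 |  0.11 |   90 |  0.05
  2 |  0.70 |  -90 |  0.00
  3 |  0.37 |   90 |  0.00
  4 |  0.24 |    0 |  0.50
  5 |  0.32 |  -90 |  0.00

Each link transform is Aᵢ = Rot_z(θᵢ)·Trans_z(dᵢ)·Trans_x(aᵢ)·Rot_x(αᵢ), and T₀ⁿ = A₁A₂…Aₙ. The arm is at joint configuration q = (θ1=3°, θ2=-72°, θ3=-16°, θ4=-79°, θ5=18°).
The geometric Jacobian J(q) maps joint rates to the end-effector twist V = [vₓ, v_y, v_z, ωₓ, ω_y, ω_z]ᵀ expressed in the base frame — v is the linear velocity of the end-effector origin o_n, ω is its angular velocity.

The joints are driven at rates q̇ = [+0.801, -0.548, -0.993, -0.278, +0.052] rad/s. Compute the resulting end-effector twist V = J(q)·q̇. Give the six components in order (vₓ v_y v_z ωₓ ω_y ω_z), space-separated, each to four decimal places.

o_n = [-0.0035, -0.6391, -1.1659]
J₁: ẑ×o_n = [0.6391, -0.0035, 0.0000], ω = ẑ
J2: z=[0.0523, -0.9986, 0.0000] o=[0.1098, 0.0058, 0.0500] → [1.2142, 0.0636, -0.1469, 0.0523, -0.9986, 0.0000]
J3: z=[0.9498, 0.0498, 0.3090] o=[0.3259, 0.0171, -0.6157] → [0.1754, 0.4208, -0.6068, 0.9498, 0.0498, 0.3090]
J4: z=[-0.0348, -0.9644, 0.2621] o=[0.4410, -0.0790, -0.9540] → [0.3512, -0.1239, -0.4092, -0.0348, -0.9644, 0.2621]
J5: z=[-0.0348, -0.9644, 0.2621] o=[0.2141, -0.5848, -0.9376] → [0.2344, -0.0650, -0.2079, -0.0348, -0.9644, 0.2621]
V = J·q̇ = [-0.4131, -0.4244, 0.7860, -0.9639, 0.7158, 0.4349]

-0.4131 -0.4244 0.7860 -0.9639 0.7158 0.4349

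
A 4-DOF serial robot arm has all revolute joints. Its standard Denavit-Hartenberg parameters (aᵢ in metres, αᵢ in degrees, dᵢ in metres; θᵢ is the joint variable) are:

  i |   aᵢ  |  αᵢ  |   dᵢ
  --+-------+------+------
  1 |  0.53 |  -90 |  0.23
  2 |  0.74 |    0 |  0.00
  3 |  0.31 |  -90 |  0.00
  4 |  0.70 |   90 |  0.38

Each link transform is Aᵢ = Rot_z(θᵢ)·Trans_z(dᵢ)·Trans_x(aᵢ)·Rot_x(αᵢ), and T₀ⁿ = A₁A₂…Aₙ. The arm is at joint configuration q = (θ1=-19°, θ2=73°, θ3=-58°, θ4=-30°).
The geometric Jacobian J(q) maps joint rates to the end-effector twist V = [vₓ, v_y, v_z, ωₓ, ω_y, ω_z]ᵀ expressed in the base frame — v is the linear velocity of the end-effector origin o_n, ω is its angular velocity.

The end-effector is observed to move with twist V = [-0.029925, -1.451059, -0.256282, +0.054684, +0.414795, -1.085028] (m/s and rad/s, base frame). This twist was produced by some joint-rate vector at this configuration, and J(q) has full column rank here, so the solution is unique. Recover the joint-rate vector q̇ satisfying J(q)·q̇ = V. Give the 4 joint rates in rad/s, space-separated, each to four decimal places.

o_n = [1.5634, -0.1682, -1.0819]
J₁: ẑ×o_n = [0.1682, 1.5634, -0.0000], ω = ẑ
J2: z=[0.3256, 0.9455, 0.0000] o=[0.5011, -0.1726, 0.2300] → [-1.2404, 0.4271, -1.0030, 0.3256, 0.9455, 0.0000]
J3: z=[0.3256, 0.9455, 0.0000] o=[0.7057, -0.2430, -0.4777] → [-0.5713, 0.1967, -0.7866, 0.3256, 0.9455, 0.0000]
J4: z=[-0.2447, 0.0843, -0.9659] o=[0.9888, -0.3405, -0.5579] → [0.1223, -0.6833, -0.0906, -0.2447, 0.0843, -0.9659]
q̇ = J⁺·V = [-0.7740, -0.4410, 0.8510, 0.3220]

-0.7740 -0.4410 0.8510 0.3220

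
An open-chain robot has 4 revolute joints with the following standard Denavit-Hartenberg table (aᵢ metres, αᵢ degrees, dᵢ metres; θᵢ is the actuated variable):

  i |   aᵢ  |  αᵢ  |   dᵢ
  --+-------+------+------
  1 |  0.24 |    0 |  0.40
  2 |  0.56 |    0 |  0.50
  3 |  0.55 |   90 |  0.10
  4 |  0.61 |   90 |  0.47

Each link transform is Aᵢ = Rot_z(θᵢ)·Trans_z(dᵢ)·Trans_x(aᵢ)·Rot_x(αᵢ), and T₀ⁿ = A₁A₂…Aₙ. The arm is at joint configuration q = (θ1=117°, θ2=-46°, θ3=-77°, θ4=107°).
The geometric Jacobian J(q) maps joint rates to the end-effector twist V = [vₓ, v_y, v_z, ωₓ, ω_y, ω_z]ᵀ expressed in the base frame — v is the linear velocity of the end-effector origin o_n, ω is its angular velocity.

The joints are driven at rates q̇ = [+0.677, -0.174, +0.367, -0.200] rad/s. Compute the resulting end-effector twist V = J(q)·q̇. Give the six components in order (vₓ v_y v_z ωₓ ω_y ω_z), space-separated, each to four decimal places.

0.1454 0.2846 0.0357 0.0209 0.1989 0.8700

o_n = [0.3938, 0.2371, 1.5833]
J₁: ẑ×o_n = [-0.2371, 0.3938, 0.0000], ω = ẑ
J2: z=[0.0000, 0.0000, 1.0000] o=[-0.1090, 0.2138, 0.4000] → [-0.0232, 0.5028, 0.0000, 0.0000, 0.0000, 1.0000]
J3: z=[0.0000, 0.0000, 1.0000] o=[0.0734, 0.7433, 0.9000] → [0.5063, 0.3205, -0.0000, 0.0000, 0.0000, 1.0000]
J4: z=[-0.1045, -0.9945, 0.0000] o=[0.6203, 0.6858, 1.0000] → [-0.5802, 0.0610, -0.1783, -0.1045, -0.9945, 0.0000]
V = J·q̇ = [0.1454, 0.2846, 0.0357, 0.0209, 0.1989, 0.8700]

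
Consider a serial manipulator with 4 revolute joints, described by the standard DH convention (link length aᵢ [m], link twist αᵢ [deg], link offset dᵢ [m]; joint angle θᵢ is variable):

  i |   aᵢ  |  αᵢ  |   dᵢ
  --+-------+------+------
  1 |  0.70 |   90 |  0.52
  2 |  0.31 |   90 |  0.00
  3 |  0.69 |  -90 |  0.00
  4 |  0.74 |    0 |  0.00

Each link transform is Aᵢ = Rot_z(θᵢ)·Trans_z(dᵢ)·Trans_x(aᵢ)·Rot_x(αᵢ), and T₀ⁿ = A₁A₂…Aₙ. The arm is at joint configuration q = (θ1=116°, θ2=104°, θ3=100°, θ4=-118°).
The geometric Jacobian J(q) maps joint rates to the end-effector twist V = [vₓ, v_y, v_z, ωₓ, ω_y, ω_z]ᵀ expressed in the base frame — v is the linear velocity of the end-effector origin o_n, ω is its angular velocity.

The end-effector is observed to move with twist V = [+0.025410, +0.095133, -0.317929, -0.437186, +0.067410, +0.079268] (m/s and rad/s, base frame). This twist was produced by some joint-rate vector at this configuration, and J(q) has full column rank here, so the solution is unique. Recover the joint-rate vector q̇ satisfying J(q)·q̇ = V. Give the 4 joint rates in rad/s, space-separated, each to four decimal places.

-0.1450 -0.3910 0.2990 -0.1590

o_n = [-0.2550, 1.2924, 0.9211]
J₁: ẑ×o_n = [-1.2924, -0.2550, 0.0000], ω = ẑ
J2: z=[0.8988, 0.4384, 0.0000] o=[-0.3069, 0.6292, 0.5200] → [0.1758, -0.3605, 0.5734, 0.8988, 0.4384, 0.0000]
J3: z=[-0.4253, 0.8721, 0.2419] o=[-0.2740, 0.5618, 0.8208] → [-0.0892, 0.0473, -0.3274, -0.4253, 0.8721, 0.2419]
J4: z=[-0.2605, 0.1380, -0.9556] o=[0.3241, 0.8857, 0.7045] → [0.4185, 0.6097, -0.0260, -0.2605, 0.1380, -0.9556]
q̇ = J⁺·V = [-0.1450, -0.3910, 0.2990, -0.1590]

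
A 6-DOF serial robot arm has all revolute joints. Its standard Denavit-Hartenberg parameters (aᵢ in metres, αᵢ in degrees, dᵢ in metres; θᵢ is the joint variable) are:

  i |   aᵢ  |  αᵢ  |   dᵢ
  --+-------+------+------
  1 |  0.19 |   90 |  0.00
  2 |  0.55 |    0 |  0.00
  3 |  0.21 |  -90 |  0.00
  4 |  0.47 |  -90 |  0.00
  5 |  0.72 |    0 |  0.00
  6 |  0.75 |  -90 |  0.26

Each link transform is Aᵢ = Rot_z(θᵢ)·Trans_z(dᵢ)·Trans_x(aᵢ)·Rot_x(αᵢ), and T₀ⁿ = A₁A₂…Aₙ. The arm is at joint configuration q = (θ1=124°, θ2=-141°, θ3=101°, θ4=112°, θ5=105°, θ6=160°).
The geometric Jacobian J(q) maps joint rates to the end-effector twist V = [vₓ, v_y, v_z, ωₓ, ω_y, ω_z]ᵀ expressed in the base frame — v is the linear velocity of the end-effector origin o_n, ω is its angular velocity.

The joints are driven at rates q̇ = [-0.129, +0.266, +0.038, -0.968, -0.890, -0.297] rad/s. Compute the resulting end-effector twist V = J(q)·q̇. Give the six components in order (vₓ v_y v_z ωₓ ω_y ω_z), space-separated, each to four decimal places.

-0.1233 0.0010 -0.4462 -0.2401 0.1045 -1.5780

o_n = [0.0755, -0.2997, -0.2340]
J₁: ẑ×o_n = [0.2997, 0.0755, -0.0000], ω = ẑ
J2: z=[0.8290, 0.5592, 0.0000] o=[-0.1062, 0.1575, 0.0000] → [-0.1309, 0.1940, -0.4807, 0.8290, 0.5592, 0.0000]
J3: z=[0.8290, 0.5592, 0.0000] o=[0.1328, -0.1968, -0.3461] → [0.0627, -0.0930, -0.0532, 0.8290, 0.5592, 0.0000]
J4: z=[-0.3594, 0.5329, 0.7660] o=[0.0428, -0.0635, -0.4811] → [0.3126, 0.1139, 0.0675, -0.3594, 0.5329, 0.7660]
J5: z=[0.7077, -0.3794, 0.5960] o=[-0.2430, -0.4190, -0.3679] → [-0.1219, 0.0950, 0.2053, 0.7077, -0.3794, 0.5960]
J6: z=[0.7077, -0.3794, 0.5960] o=[0.1203, -0.6486, -0.9456] → [-0.4779, -0.5303, 0.2300, 0.7077, -0.3794, 0.5960]
V = J·q̇ = [-0.1233, 0.0010, -0.4462, -0.2401, 0.1045, -1.5780]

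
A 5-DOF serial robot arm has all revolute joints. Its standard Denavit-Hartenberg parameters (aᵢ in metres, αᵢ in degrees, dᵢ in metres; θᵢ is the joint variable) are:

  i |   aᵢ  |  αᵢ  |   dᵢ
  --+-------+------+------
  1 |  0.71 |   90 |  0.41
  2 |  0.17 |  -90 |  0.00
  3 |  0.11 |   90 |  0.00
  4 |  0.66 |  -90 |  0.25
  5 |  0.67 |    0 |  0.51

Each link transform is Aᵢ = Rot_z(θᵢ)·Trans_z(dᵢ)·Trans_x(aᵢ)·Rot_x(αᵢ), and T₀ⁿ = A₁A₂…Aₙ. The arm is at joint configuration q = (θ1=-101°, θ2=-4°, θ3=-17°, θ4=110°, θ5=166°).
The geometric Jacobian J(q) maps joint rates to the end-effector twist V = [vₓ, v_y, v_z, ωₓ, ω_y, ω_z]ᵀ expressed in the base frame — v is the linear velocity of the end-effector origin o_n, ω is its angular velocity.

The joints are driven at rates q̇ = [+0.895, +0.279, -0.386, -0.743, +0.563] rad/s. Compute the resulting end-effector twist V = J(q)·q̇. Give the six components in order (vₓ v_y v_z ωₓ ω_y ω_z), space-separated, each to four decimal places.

0.2831 0.0935 0.2228 0.6381 0.2105 0.3380

o_n = [-0.0685, -0.4827, 0.2601]
J₁: ẑ×o_n = [0.4827, -0.0685, 0.0000], ω = ẑ
J2: z=[-0.9816, 0.1908, 0.0000] o=[-0.1355, -0.6970, 0.4100] → [-0.0286, -0.1472, -0.2231, -0.9816, 0.1908, 0.0000]
J3: z=[-0.0133, -0.0685, 0.9976] o=[-0.1678, -0.8634, 0.3981] → [-0.3703, 0.0973, 0.0017, -0.0133, -0.0685, 0.9976]
J4: z=[-0.8831, 0.4688, 0.0204] o=[-0.2194, -0.9603, 0.3908] → [-0.0710, -0.1124, -0.4925, -0.8831, 0.4688, 0.0204]
J5: z=[0.4453, 0.8510, -0.2785] o=[-0.3426, -0.6868, 1.0296] → [-0.5981, 0.2664, -0.1424, 0.4453, 0.8510, -0.2785]
V = J·q̇ = [0.2831, 0.0935, 0.2228, 0.6381, 0.2105, 0.3380]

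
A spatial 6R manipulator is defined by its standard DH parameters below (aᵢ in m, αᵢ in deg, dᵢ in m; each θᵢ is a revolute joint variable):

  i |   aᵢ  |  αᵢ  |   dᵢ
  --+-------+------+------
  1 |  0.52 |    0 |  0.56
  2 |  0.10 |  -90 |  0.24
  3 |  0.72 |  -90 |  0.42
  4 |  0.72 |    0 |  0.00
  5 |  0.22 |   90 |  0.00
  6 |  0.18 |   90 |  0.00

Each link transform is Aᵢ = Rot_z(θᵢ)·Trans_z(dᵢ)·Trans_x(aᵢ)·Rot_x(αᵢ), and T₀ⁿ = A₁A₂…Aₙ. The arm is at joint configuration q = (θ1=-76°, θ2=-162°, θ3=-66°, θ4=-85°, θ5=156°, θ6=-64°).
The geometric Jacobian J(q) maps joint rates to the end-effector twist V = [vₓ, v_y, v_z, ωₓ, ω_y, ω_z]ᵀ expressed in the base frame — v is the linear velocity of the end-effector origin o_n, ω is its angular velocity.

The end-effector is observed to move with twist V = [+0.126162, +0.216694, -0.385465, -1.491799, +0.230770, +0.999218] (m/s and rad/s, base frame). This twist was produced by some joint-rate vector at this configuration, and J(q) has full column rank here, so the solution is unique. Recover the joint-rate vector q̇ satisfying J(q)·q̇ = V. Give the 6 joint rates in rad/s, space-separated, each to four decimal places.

0.4820 0.1780 0.8980 -0.0180 0.7810 0.7520

o_n = [-0.7633, -0.6944, 1.6698]
J₁: ẑ×o_n = [0.6944, -0.7633, 0.0000], ω = ẑ
J2: z=[0.0000, 0.0000, 1.0000] o=[0.1258, -0.5046, 0.5600] → [0.1899, -0.8891, 0.0000, 0.0000, 0.0000, 1.0000]
J3: z=[-0.8480, -0.5299, 0.0000] o=[0.0728, -0.4197, 0.8000] → [-0.4609, 0.7376, -0.2102, -0.8480, -0.5299, 0.0000]
J4: z=[-0.4841, 0.7747, -0.4067] o=[-0.4386, -0.3940, 1.4578] → [0.0421, 0.2347, 0.3971, -0.4841, 0.7747, -0.4067]
J5: z=[-0.4841, 0.7747, -0.4067] o=[-1.0604, -0.7524, 1.5151] → [0.1434, -0.0459, -0.2582, -0.4841, 0.7747, -0.4067]
J6: z=[-0.4799, 0.1536, 0.8638] o=[-0.8994, -0.6175, 1.5805] → [0.0802, 0.1604, 0.0160, -0.4799, 0.1536, 0.8638]
q̇ = J⁺·V = [0.4820, 0.1780, 0.8980, -0.0180, 0.7810, 0.7520]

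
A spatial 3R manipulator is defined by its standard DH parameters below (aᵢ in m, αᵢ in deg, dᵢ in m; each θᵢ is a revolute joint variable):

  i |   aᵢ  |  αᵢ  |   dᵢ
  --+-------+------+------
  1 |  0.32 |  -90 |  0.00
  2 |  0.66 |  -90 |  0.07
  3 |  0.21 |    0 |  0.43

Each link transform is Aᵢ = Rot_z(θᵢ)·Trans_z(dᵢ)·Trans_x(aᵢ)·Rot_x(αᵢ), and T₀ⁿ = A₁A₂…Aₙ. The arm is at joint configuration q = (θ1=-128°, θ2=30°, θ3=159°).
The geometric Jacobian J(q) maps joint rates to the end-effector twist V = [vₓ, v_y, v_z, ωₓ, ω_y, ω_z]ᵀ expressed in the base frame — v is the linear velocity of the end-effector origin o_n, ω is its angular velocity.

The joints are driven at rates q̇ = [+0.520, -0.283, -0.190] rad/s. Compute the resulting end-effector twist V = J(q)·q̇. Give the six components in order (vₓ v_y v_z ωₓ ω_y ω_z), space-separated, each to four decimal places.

0.0637 -0.2860 0.0457 -0.2815 0.0994 0.6845

o_n = [-0.3162, -0.3961, -0.6044]
J₁: ẑ×o_n = [0.3961, -0.3162, 0.0000], ω = ẑ
J2: z=[0.7880, -0.6157, 0.0000] o=[-0.1970, -0.2522, 0.0000] → [0.3721, 0.4762, -0.1868, 0.7880, -0.6157, 0.0000]
J3: z=[0.3078, 0.3940, -0.8660] o=[-0.4937, -0.7457, -0.3300] → [0.1946, -0.0693, 0.0376, 0.3078, 0.3940, -0.8660]
V = J·q̇ = [0.0637, -0.2860, 0.0457, -0.2815, 0.0994, 0.6845]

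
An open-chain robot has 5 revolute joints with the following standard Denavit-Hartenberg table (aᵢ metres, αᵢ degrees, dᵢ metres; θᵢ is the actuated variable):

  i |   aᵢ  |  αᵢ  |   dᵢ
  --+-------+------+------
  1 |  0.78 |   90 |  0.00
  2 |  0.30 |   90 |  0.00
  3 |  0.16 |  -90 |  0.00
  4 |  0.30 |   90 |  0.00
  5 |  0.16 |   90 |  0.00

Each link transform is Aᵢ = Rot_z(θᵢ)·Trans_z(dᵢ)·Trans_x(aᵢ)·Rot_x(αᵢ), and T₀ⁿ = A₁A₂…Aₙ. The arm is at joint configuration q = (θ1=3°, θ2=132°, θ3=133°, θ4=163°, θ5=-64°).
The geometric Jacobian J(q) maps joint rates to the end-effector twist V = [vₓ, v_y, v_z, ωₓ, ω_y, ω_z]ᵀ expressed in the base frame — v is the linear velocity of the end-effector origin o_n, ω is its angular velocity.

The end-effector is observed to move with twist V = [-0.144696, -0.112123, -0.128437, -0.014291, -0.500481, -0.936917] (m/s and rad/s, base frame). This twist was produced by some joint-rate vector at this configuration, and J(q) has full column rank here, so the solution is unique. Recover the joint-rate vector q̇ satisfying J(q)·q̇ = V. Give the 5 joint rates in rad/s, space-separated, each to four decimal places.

o_n = [0.3372, 0.0615, 0.3270]
J₁: ẑ×o_n = [-0.0615, 0.3372, 0.0000], ω = ẑ
J2: z=[0.0523, -0.9986, 0.0000] o=[0.7789, 0.0408, 0.0000] → [-0.3265, -0.0171, -0.4401, 0.0523, -0.9986, 0.0000]
J3: z=[0.7421, 0.0389, 0.6691] o=[0.5785, 0.0303, 0.2229] → [-0.0168, -0.2387, 0.0325, 0.7421, 0.0389, 0.6691]
J4: z=[0.4530, 0.7067, -0.5435] o=[0.6575, -0.0827, 0.1419] → [0.2092, 0.0902, 0.2917, 0.4530, 0.7067, -0.5435]
J5: z=[-0.5653, -0.2437, -0.7881] o=[0.4507, 0.1165, 0.2286] → [-0.0674, 0.1451, 0.0034, -0.5653, -0.2437, -0.7881]
q̇ = J⁺·V = [-0.4330, 0.4960, 0.4150, 0.2520, 0.8180]

-0.4330 0.4960 0.4150 0.2520 0.8180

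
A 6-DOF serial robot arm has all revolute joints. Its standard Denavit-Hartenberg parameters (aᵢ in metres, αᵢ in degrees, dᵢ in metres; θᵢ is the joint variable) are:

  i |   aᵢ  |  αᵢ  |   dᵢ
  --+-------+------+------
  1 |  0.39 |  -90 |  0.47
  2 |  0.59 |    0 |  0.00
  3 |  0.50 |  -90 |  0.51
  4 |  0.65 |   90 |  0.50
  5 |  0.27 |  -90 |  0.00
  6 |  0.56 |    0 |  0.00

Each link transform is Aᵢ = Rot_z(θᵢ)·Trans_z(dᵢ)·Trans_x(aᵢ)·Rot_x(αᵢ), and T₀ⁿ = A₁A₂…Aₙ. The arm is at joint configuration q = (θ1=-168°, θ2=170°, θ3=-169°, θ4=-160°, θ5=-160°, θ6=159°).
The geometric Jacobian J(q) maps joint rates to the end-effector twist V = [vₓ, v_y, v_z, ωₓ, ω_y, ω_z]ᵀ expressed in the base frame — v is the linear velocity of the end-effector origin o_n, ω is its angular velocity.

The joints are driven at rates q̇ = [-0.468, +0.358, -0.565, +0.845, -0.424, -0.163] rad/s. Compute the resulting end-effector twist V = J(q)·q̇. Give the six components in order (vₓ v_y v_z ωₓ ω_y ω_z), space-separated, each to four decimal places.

-0.7754 -1.1332 0.2552 -0.1402 -0.2060 -1.4695

o_n = [0.6648, -0.8832, -0.2142]
J₁: ẑ×o_n = [0.8832, 0.6648, -0.0000], ω = ẑ
J2: z=[0.2079, -0.9781, 0.0000] o=[-0.3815, -0.0811, 0.4700] → [0.6692, 0.1423, 0.8566, 0.2079, -0.9781, 0.0000]
J3: z=[0.2079, -0.9781, 0.0000] o=[0.1869, 0.0397, 0.3675] → [0.5690, 0.1210, 0.2756, 0.2079, -0.9781, 0.0000]
J4: z=[0.0171, 0.0036, -0.9998] o=[-0.1961, -0.5631, 0.3588] → [-0.3222, -0.8510, -0.0086, 0.0171, 0.0036, -0.9998]
J5: z=[0.1391, 0.9903, 0.0060] o=[0.4560, -0.6517, -0.1304] → [-0.0816, 0.0129, -0.2389, 0.1391, 0.9903, 0.0060]
J6: z=[0.3226, -0.0510, 0.9452] o=[0.2032, -0.6168, -0.0423] → [0.2606, 0.4917, -0.0624, 0.3226, -0.0510, 0.9452]
V = J·q̇ = [-0.7754, -1.1332, 0.2552, -0.1402, -0.2060, -1.4695]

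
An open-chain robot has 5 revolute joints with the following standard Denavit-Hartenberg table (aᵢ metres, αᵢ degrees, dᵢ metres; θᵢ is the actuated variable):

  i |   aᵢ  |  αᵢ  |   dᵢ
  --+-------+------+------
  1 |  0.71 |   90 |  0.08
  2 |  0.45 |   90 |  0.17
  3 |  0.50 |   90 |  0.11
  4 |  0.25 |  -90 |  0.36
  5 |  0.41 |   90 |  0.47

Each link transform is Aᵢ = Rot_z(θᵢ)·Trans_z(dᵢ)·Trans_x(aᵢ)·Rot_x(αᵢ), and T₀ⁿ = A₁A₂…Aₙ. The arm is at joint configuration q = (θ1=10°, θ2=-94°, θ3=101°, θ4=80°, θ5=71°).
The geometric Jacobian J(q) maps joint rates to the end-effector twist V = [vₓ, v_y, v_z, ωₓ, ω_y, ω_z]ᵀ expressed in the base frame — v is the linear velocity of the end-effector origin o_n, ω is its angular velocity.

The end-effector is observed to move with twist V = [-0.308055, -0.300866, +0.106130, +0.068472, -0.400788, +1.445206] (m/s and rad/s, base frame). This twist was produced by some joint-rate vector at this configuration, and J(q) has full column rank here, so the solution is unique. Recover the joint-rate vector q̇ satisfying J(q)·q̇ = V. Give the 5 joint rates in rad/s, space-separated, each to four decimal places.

o_n = [0.1586, -0.2427, -0.2824]
J₁: ẑ×o_n = [0.2427, 0.1586, -0.0000], ω = ẑ
J2: z=[0.1736, -0.9848, 0.0000] o=[0.6992, 0.1233, 0.0800] → [0.3569, 0.0629, -0.5960, 0.1736, -0.9848, 0.0000]
J3: z=[-0.9824, -0.1732, 0.0698] o=[0.6978, -0.0496, -0.3689] → [-0.0015, 0.0474, 0.0963, -0.9824, -0.1732, 0.0698]
J4: z=[-0.0343, -0.1998, -0.9792] o=[0.6815, -0.5508, -0.2661] → [0.3050, 0.5116, -0.1151, -0.0343, -0.1998, -0.9792]
J5: z=[-0.3514, 0.9197, -0.1753] o=[0.4353, -0.7073, -0.5931] → [0.3673, 0.1577, 0.0913, -0.3514, 0.9197, -0.1753]
q̇ = J⁺·V = [0.7250, -0.1390, 0.1710, -0.6010, -0.6830]

0.7250 -0.1390 0.1710 -0.6010 -0.6830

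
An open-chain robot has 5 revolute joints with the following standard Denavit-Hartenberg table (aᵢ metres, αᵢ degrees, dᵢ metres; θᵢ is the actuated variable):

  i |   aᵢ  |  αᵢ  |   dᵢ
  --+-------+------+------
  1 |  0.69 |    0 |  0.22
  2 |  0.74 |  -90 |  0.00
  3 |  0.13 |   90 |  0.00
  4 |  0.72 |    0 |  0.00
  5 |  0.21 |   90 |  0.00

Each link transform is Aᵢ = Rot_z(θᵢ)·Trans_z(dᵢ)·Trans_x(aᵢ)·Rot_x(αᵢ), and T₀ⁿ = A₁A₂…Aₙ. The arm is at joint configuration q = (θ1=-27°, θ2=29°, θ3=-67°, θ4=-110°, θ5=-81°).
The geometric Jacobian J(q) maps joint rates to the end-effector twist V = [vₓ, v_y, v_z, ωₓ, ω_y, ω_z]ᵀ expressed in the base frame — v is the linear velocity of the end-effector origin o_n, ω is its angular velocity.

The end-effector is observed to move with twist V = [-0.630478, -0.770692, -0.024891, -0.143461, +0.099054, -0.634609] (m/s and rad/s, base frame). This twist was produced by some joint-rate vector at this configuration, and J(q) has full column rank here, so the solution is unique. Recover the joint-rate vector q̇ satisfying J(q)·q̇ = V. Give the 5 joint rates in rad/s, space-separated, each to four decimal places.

-0.5030 -0.1910 0.1040 -0.0520 0.2040

o_n = [1.2507, -0.9279, -0.0768]
J₁: ẑ×o_n = [0.9279, 1.2507, -0.0000], ω = ẑ
J2: z=[0.0000, 0.0000, 1.0000] o=[0.6148, -0.3133, 0.2200] → [0.6147, 0.6359, -0.0000, 0.0000, 0.0000, 1.0000]
J3: z=[-0.0349, 0.9994, 0.0000] o=[1.3543, -0.2874, 0.2200] → [-0.2966, -0.0104, 0.1260, -0.0349, 0.9994, 0.0000]
J4: z=[-0.9199, -0.0321, 0.3907] o=[1.4051, -0.2857, 0.3397] → [0.2643, -0.4434, 0.5859, -0.9199, -0.0321, 0.3907]
J5: z=[-0.9199, -0.0321, 0.3907] o=[1.3326, -0.9652, 0.1130] → [-0.0085, -0.2066, -0.0369, -0.9199, -0.0321, 0.3907]
q̇ = J⁺·V = [-0.5030, -0.1910, 0.1040, -0.0520, 0.2040]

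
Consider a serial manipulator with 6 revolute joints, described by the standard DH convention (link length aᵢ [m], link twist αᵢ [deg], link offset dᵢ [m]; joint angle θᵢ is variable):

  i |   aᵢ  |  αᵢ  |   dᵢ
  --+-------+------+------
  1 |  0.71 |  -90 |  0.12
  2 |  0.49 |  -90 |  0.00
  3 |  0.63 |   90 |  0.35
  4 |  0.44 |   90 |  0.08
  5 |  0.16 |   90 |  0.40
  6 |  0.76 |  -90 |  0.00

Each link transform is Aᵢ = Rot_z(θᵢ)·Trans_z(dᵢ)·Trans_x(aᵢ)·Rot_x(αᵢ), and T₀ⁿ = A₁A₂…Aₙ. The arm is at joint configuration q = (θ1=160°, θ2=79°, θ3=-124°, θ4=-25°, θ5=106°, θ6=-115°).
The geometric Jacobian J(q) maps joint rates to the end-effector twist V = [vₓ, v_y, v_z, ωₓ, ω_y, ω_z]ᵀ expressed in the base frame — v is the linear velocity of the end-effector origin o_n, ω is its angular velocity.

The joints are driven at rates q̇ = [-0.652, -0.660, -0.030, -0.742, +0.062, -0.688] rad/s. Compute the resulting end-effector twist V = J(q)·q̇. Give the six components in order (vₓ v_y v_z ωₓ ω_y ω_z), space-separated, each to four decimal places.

o_n = [-0.6234, -0.8685, 0.1542]
J₁: ẑ×o_n = [0.8685, -0.6234, 0.0000], ω = ẑ
J2: z=[-0.3420, -0.9397, 0.0000] o=[-0.6672, 0.2428, 0.1200] → [-0.0321, 0.0117, 0.4213, -0.3420, -0.9397, 0.0000]
J3: z=[0.9224, -0.3357, -0.1908] o=[-0.7550, 0.2748, -0.3610] → [-0.3911, -0.5003, -1.0105, 0.9224, -0.3357, -0.1908]
J4: z=[0.3399, 0.4714, 0.8138] o=[-0.5477, -0.3565, -0.0820] → [0.5280, -0.1419, -0.1384, 0.3399, 0.4714, 0.8138]
J5: z=[-0.7585, 0.6489, -0.0591] o=[-0.7651, -0.5816, 0.2375] → [-0.0710, -0.0716, 0.1257, -0.7585, 0.6489, -0.0591]
J6: z=[-0.4407, -0.4442, 0.7800] o=[-0.9917, -0.2231, 0.3136] → [0.5742, 0.2171, 0.4480, -0.4407, -0.4442, 0.7800]
V = J·q̇ = [-1.3246, 0.3653, -0.4455, 0.2020, 0.6263, -1.7905]

-1.3246 0.3653 -0.4455 0.2020 0.6263 -1.7905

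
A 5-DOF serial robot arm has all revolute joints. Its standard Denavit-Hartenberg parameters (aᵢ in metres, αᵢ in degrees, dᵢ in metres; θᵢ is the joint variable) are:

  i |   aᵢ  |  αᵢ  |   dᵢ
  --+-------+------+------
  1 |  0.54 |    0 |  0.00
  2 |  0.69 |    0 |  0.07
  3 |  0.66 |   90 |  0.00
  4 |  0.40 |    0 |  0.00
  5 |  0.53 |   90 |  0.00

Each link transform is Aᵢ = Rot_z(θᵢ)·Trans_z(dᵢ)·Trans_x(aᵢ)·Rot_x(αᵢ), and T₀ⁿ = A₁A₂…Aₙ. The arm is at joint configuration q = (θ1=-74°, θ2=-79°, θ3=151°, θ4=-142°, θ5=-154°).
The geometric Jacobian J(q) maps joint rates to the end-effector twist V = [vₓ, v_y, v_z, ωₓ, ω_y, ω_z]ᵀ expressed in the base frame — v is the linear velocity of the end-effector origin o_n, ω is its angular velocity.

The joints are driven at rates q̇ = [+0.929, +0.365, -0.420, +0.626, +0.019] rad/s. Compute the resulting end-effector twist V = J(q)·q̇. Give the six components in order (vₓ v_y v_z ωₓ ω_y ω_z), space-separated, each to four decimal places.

0.7522 -0.1478 -0.0475 -0.0225 -0.6446 0.8740

o_n = [0.1108, -0.8525, 0.3001]
J₁: ẑ×o_n = [0.8525, 0.1108, -0.0000], ω = ẑ
J2: z=[0.0000, 0.0000, 1.0000] o=[0.1488, -0.5191, 0.0000] → [0.3334, -0.0380, 0.0000, 0.0000, 0.0000, 1.0000]
J3: z=[0.0000, 0.0000, 1.0000] o=[-0.4660, -0.8323, 0.0700] → [0.0201, 0.5768, -0.0000, 0.0000, 0.0000, 1.0000]
J4: z=[-0.0349, -0.9994, 0.0000] o=[0.1936, -0.8554, 0.0700] → [-0.2300, 0.0080, -0.0829, -0.0349, -0.9994, 0.0000]
J5: z=[-0.0349, -0.9994, 0.0000] o=[-0.1214, -0.8444, -0.1763] → [-0.4761, 0.0166, 0.2323, -0.0349, -0.9994, 0.0000]
V = J·q̇ = [0.7522, -0.1478, -0.0475, -0.0225, -0.6446, 0.8740]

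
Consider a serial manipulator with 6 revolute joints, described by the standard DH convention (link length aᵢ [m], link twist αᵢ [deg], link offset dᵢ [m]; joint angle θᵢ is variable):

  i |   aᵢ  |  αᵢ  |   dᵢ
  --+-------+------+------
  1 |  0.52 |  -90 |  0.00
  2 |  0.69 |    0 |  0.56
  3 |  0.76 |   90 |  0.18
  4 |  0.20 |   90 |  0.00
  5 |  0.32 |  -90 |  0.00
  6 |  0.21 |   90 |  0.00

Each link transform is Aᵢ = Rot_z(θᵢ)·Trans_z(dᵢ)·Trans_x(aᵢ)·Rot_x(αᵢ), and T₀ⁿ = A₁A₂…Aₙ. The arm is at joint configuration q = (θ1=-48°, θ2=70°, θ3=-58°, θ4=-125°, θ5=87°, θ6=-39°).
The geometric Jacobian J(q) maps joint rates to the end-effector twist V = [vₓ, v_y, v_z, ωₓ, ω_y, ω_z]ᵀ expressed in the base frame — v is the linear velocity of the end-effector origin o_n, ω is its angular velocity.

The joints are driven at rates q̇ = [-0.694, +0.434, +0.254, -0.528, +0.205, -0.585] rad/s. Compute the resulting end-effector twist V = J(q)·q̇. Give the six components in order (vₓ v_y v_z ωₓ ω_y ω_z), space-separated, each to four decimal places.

-0.2967 -0.6935 -0.5776 -0.1639 0.6708 -1.1358

o_n = [1.3841, -0.5938, -0.2850]
J₁: ẑ×o_n = [0.5938, 1.3841, -0.0000], ω = ẑ
J2: z=[0.7431, 0.6691, 0.0000] o=[0.3479, -0.3864, 0.0000] → [-0.1907, 0.2118, -0.8474, 0.7431, 0.6691, 0.0000]
J3: z=[0.7431, 0.6691, 0.0000] o=[0.9220, -0.1871, -0.6484] → [0.2431, -0.2700, -0.6114, 0.7431, 0.6691, 0.0000]
J4: z=[0.1391, -0.1545, 0.9781] o=[1.5532, -0.6191, -0.8064] → [-0.1053, -0.2379, -0.0226, 0.1391, -0.1545, 0.9781]
J5: z=[-0.1099, 0.9792, 0.1703] o=[1.3564, -0.6453, -0.7826] → [0.4784, 0.0594, -0.0328, -0.1099, 0.9792, 0.1703]
J6: z=[0.9901, 0.1229, -0.0679] o=[1.3844, -0.6969, -0.4680] → [0.0295, -0.1811, 0.1021, 0.9901, 0.1229, -0.0679]
V = J·q̇ = [-0.2967, -0.6935, -0.5776, -0.1639, 0.6708, -1.1358]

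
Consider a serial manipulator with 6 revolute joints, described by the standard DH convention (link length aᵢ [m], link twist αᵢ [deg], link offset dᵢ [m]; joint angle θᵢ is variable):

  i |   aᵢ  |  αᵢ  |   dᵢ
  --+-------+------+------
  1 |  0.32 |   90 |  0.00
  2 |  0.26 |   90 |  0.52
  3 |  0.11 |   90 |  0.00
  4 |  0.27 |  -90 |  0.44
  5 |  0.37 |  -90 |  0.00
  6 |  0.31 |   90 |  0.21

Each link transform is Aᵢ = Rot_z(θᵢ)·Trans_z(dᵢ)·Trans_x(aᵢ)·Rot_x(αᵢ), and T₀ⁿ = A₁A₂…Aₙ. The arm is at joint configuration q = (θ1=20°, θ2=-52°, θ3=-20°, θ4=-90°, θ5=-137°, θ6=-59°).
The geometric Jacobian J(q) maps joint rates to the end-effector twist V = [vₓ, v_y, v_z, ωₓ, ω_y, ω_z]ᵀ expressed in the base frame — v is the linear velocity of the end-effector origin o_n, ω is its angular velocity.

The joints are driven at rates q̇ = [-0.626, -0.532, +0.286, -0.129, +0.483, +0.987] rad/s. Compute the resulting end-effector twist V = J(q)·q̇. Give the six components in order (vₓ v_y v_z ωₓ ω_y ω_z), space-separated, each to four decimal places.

0.3202 0.0025 -0.0806 0.0029 1.3359 -0.5855

o_n = [0.3126, 0.6520, -0.2098]
J₁: ẑ×o_n = [-0.6520, 0.3126, 0.0000], ω = ẑ
J2: z=[0.3420, -0.9397, 0.0000] o=[0.3007, 0.1094, 0.0000] → [0.1972, 0.0718, 0.1968, 0.3420, -0.9397, 0.0000]
J3: z=[-0.7405, -0.2695, -0.6157] o=[0.6290, -0.3244, -0.2049] → [0.6025, 0.1911, -0.8083, -0.7405, -0.2695, -0.6157]
J4: z=[-0.5193, 0.8110, 0.2695] o=[0.6759, -0.2673, -0.2863] → [-0.1857, -0.0582, -0.1827, -0.5193, 0.8110, 0.2695]
J5: z=[0.4267, 0.5193, -0.7405] o=[0.6474, 0.1623, -0.0015] → [0.2544, 0.3368, 0.3828, 0.4267, 0.5193, -0.7405]
J6: z=[0.1252, 0.7769, 0.6170] o=[0.3160, 0.2940, -0.1001] → [-0.3061, 0.0117, 0.0474, 0.1252, 0.7769, 0.6170]
V = J·q̇ = [0.3202, 0.0025, -0.0806, 0.0029, 1.3359, -0.5855]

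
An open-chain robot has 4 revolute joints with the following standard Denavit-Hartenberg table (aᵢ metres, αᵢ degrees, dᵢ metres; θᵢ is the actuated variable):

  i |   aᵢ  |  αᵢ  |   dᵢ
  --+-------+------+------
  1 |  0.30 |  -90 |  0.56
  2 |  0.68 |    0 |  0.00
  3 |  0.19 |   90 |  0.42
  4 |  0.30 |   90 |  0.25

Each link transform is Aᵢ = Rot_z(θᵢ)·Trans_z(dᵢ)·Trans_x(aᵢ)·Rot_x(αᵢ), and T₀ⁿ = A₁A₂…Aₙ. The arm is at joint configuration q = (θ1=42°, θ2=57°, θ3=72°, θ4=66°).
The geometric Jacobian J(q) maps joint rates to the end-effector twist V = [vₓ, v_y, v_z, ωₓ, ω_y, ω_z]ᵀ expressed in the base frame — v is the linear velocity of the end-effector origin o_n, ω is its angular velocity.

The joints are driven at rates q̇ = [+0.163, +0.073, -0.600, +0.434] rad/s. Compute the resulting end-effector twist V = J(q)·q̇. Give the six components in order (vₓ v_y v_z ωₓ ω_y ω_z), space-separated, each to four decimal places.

o_n = [0.0322, 0.9630, -0.4101]
J₁: ẑ×o_n = [-0.9630, 0.0322, 0.0000], ω = ẑ
J2: z=[-0.6691, 0.7431, 0.0000] o=[0.2229, 0.2007, 0.5600] → [-0.7209, -0.6491, -0.3683, -0.6691, 0.7431, 0.0000]
J3: z=[-0.6691, 0.7431, 0.0000] o=[0.4982, 0.4486, -0.0103] → [-0.2971, -0.2675, 0.0021, -0.6691, 0.7431, 0.0000]
J4: z=[0.5775, 0.5200, -0.6293] o=[0.1283, 0.6807, -0.1580] → [0.0465, 0.2061, 0.2130, 0.5775, 0.5200, -0.6293]
V = J·q̇ = [-0.0111, 0.2078, 0.0643, 0.6033, -0.1660, -0.1101]

-0.0111 0.2078 0.0643 0.6033 -0.1660 -0.1101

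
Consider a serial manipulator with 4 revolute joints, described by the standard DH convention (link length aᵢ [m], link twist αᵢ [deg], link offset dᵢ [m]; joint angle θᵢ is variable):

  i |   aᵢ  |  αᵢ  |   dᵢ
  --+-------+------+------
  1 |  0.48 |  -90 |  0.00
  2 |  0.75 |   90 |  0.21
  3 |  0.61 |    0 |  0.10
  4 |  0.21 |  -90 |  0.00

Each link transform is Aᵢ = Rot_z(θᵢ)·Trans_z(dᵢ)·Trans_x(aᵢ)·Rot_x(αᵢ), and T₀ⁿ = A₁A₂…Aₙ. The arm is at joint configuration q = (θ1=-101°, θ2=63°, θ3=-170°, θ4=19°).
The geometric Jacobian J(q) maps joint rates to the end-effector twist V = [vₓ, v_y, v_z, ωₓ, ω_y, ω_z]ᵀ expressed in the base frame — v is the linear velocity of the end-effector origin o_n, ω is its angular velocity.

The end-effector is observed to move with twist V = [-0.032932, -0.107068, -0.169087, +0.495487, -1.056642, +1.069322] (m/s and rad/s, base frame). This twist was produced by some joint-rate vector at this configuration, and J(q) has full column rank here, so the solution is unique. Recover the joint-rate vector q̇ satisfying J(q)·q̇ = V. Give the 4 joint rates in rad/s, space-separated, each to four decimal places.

o_n = [-0.1034, -0.5437, 0.0761]
J₁: ẑ×o_n = [0.5437, -0.1034, 0.0000], ω = ẑ
J2: z=[0.9816, -0.1908, 0.0000] o=[-0.0916, -0.4712, 0.0000] → [-0.0145, -0.0747, -0.0735, 0.9816, -0.1908, 0.0000]
J3: z=[-0.1700, -0.8746, 0.4540] o=[0.0496, -0.8455, -0.6683] → [-0.7880, 0.0571, -0.1851, -0.1700, -0.8746, 0.4540]
J4: z=[-0.1700, -0.8746, 0.4540] o=[-0.0194, -0.6450, -0.0876] → [-0.1891, -0.0103, -0.0907, -0.1700, -0.8746, 0.4540]
q̇ = J⁺·V = [0.5890, 0.6880, 0.2390, 0.8190]

0.5890 0.6880 0.2390 0.8190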